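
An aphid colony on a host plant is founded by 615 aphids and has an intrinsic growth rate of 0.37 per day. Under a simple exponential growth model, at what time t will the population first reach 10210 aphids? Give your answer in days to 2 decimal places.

Set N₀·e^(rt) = 10210: e^(0.37·t) = 10210/615 = 16.602.
0.37·t = ln(16.602) = 2.8095, so t = 2.8095/0.37 = 7.5932.

7.59 days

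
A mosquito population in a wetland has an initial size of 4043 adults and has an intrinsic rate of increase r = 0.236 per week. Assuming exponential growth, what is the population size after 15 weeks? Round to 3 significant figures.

139000 adults

N(t) = N₀·e^(rt) = 4043 × e^(0.236×15) = 4043 × e^3.54.
e^3.54 ≈ 34.467, so N ≈ 4043 × 34.467 = 139350.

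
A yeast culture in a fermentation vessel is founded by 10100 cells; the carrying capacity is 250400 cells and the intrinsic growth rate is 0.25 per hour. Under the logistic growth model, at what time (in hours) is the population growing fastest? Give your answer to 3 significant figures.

12.7 hours

Logistic growth is fastest at N = K/2 = 125200.
A = (K − N₀)/N₀ = 23.792. Set K/(1 + A·e^(−rt)) = K/2 → A·e^(−rt) = 1.
e^(−0.25t) = 1/23.792 = 0.0420308, so t = ln(23.792)/0.25 = 3.1694/0.25 = 12.677.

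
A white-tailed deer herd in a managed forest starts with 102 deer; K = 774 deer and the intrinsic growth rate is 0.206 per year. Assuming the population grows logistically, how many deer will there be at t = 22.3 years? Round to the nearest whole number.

A = (K − N₀)/N₀ = (774 − 102)/102 = 6.5882.
N(t) = K/(1 + A·e^(−rt)) = 774/(1 + 6.5882×e^(−0.206×22.3)).
e^(−4.594) = 0.010114; denominator = 1 + 6.5882×0.010114 = 1.0666.
N = 774/1.0666 = 725.646.

726 deer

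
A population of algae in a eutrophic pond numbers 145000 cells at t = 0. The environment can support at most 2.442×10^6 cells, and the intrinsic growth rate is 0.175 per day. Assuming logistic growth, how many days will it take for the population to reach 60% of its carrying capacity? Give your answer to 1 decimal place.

18.1 days

A = (K − N₀)/N₀ = (2.442×10^6 − 145000)/145000 = 15.841.
Solve 2.442×10^6/(1 + 15.841·e^(−0.175t)) = 1.4652×10^6: 1 + 15.841·e^(−0.175t) = 1.6667, so e^(−0.175t) = 0.0420839.
−0.175·t = ln(0.0420839) = -3.1681, so t = 3.1681/0.175 = 18.103.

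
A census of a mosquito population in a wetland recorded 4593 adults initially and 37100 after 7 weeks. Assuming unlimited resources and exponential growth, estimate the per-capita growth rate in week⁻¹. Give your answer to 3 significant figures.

From N(t) = N₀·e^(rt): e^(r·7) = 37100/4593 = 8.0775.
r·7 = ln(8.0775) = 2.0891, so r = 2.0891/7 = 0.29844.

0.298 per week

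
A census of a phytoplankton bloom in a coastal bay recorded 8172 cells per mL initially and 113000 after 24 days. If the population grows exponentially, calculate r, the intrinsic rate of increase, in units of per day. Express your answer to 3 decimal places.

From N(t) = N₀·e^(rt): e^(r·24) = 113000/8172 = 13.828.
r·24 = ln(13.828) = 2.6267, so r = 2.6267/24 = 0.10944.

0.109 per day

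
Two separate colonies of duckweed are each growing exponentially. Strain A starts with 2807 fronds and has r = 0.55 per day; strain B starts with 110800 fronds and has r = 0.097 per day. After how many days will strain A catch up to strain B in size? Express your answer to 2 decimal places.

8.11 days

Set 2807·e^(0.55t) = 110800·e^(0.097t).
e^((0.55 − 0.097)t) = 110800/2807 → e^(0.453·t) = 39.473.
0.453·t = ln(39.473) = 3.6756, so t = 3.6756/0.453 = 8.1139.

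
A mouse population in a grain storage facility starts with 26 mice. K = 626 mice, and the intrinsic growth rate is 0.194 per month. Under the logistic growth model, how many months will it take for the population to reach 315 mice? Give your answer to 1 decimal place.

A = (K − N₀)/N₀ = (626 − 26)/26 = 23.077.
Solve 626/(1 + 23.077·e^(−0.194t)) = 315: 1 + 23.077·e^(−0.194t) = 1.9873, so e^(−0.194t) = 0.0427831.
−0.194·t = ln(0.0427831) = -3.1516, so t = 3.1516/0.194 = 16.245.

16.2 months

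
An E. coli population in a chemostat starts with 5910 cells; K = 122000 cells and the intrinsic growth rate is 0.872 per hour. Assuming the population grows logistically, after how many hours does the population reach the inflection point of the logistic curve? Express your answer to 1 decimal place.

Logistic growth is fastest at N = K/2 = 61000.
A = (K − N₀)/N₀ = 19.643. Set K/(1 + A·e^(−rt)) = K/2 → A·e^(−rt) = 1.
e^(−0.872t) = 1/19.643 = 0.0509088, so t = ln(19.643)/0.872 = 2.9777/0.872 = 3.4148.

3.4 hours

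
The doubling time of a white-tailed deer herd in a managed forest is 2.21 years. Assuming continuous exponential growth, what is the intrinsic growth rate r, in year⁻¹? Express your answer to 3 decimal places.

r = ln(2)/t_d = 0.6931/2.21 = 0.31364.

0.314 per year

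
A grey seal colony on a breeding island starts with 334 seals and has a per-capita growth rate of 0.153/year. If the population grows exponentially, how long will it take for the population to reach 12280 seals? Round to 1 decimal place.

Set N₀·e^(rt) = 12280: e^(0.153·t) = 12280/334 = 36.766.
0.153·t = ln(36.766) = 3.6046, so t = 3.6046/0.153 = 23.559.

23.6 years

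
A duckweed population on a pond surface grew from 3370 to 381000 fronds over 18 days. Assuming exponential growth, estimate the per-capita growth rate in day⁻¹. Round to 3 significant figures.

From N(t) = N₀·e^(rt): e^(r·18) = 381000/3370 = 113.06.
r·18 = ln(113.06) = 4.7279, so r = 4.7279/18 = 0.26266.

0.263 per day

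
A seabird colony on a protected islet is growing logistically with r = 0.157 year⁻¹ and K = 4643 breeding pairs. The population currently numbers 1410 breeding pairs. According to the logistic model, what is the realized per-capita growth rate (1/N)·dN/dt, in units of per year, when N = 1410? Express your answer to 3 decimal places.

0.109 per year

(1/N)·dN/dt = r(1 − N/K) = 0.157 × (1 − 1410/4643).
= 0.157 × 0.69632 = 0.10932.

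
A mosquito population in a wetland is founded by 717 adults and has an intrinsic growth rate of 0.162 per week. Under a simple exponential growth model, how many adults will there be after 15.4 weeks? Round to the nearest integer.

8690 adults

N(t) = N₀·e^(rt) = 717 × e^(0.162×15.4) = 717 × e^2.495.
e^2.495 ≈ 12.119, so N ≈ 717 × 12.119 = 8689.54.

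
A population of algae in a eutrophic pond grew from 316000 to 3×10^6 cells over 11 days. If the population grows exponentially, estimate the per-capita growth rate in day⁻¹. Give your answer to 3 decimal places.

From N(t) = N₀·e^(rt): e^(r·11) = 3×10^6/316000 = 9.4937.
r·11 = ln(9.4937) = 2.2506, so r = 2.2506/11 = 0.2046.

0.205 per day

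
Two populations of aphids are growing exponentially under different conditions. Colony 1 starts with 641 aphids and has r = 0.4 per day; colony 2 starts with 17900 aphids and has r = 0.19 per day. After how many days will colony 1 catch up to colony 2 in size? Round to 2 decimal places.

15.85 days

Set 641·e^(0.4t) = 17900·e^(0.19t).
e^((0.4 − 0.19)t) = 17900/641 → e^(0.21·t) = 27.925.
0.21·t = ln(27.925) = 3.3295, so t = 3.3295/0.21 = 15.855.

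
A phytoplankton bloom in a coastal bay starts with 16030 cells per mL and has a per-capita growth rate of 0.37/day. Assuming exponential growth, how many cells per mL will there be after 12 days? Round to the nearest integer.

1358942 cells per mL

N(t) = N₀·e^(rt) = 16030 × e^(0.37×12) = 16030 × e^4.44.
e^4.44 ≈ 84.775, so N ≈ 16030 × 84.775 = 1.358942×10^6.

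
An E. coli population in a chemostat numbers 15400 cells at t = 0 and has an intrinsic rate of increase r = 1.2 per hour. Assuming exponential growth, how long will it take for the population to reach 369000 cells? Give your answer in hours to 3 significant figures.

2.65 hours

Set N₀·e^(rt) = 369000: e^(1.2·t) = 369000/15400 = 23.961.
1.2·t = ln(23.961) = 3.1764, so t = 3.1764/1.2 = 2.647.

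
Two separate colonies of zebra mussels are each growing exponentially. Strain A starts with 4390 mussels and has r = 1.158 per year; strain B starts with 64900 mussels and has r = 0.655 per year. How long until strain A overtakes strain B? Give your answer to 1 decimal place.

Set 4390·e^(1.158t) = 64900·e^(0.655t).
e^((1.158 − 0.655)t) = 64900/4390 → e^(0.503·t) = 14.784.
0.503·t = ln(14.784) = 2.6935, so t = 2.6935/0.503 = 5.3549.

5.4 years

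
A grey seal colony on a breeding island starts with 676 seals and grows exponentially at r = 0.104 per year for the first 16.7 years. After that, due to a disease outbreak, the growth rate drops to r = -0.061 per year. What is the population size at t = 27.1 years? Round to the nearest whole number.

2036 seals

Phase 1: N(16.7) = 676·e^(0.104×16.7) = 676·e^1.737 = 3839.1.
Phase 2 runs for 27.1 − 16.7 = 10.4 years at r = -0.061.
N(27.1) = 3839.1·e^(-0.061×10.4) = 3839.1·e^-0.6344 = 2035.7.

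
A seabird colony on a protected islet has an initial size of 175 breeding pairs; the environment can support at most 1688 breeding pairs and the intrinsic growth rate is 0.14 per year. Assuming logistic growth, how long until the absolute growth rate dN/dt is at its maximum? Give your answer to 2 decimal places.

15.41 years

Logistic growth is fastest at N = K/2 = 844.
A = (K − N₀)/N₀ = 8.6457. Set K/(1 + A·e^(−rt)) = K/2 → A·e^(−rt) = 1.
e^(−0.14t) = 1/8.6457 = 0.115664, so t = ln(8.6457)/0.14 = 2.1571/0.14 = 15.408.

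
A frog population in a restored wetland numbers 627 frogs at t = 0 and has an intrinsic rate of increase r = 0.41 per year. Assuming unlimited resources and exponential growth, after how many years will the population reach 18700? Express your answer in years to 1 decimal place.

Set N₀·e^(rt) = 18700: e^(0.41·t) = 18700/627 = 29.825.
0.41·t = ln(29.825) = 3.3953, so t = 3.3953/0.41 = 8.2813.

8.3 years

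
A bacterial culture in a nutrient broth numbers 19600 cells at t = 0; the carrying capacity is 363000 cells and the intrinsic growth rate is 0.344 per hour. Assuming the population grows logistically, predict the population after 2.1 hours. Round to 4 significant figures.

A = (K − N₀)/N₀ = (363000 − 19600)/19600 = 17.52.
N(t) = K/(1 + A·e^(−rt)) = 363000/(1 + 17.52×e^(−0.344×2.1)).
e^(−0.7224) = 0.48559; denominator = 1 + 17.52×0.48559 = 9.5077.
N = 363000/9.5077 = 38179.8.

38180 cells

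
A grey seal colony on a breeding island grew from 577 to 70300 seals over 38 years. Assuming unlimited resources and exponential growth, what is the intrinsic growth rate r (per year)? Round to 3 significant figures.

From N(t) = N₀·e^(rt): e^(r·38) = 70300/577 = 121.84.
r·38 = ln(121.84) = 4.8027, so r = 4.8027/38 = 0.12639.

0.126 per year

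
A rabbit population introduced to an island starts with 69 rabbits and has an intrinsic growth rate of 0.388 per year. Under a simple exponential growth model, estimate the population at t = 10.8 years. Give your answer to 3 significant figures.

N(t) = N₀·e^(rt) = 69 × e^(0.388×10.8) = 69 × e^4.19.
e^4.19 ≈ 66.049, so N ≈ 69 × 66.049 = 4557.4.

4560 rabbits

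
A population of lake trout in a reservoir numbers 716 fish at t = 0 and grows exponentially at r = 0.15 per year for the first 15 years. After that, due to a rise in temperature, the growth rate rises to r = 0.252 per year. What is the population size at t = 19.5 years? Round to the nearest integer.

Phase 1: N(15) = 716·e^(0.15×15) = 716·e^2.25 = 6793.22.
Phase 2 runs for 19.5 − 15 = 4.5 years at r = 0.252.
N(19.5) = 6793.22·e^(0.252×4.5) = 6793.22·e^1.134 = 21113.8.

21114 fish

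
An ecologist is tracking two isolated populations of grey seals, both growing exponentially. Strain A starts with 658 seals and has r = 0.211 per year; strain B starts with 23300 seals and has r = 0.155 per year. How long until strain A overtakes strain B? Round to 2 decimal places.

Set 658·e^(0.211t) = 23300·e^(0.155t).
e^((0.211 − 0.155)t) = 23300/658 → e^(0.056·t) = 35.41.
0.056·t = ln(35.41) = 3.567, so t = 3.567/0.056 = 63.696.

63.70 years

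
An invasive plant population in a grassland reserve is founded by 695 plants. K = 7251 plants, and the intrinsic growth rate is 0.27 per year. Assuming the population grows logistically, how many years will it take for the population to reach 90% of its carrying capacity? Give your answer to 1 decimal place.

A = (K − N₀)/N₀ = (7251 − 695)/695 = 9.4331.
Solve 7251/(1 + 9.4331·e^(−0.27t)) = 6525.9: 1 + 9.4331·e^(−0.27t) = 1.1111, so e^(−0.27t) = 0.0117789.
−0.27·t = ln(0.0117789) = -4.4414, so t = 4.4414/0.27 = 16.45.

16.4 years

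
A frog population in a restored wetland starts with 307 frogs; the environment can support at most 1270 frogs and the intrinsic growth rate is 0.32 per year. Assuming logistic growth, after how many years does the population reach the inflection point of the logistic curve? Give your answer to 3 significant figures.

3.57 years

Logistic growth is fastest at N = K/2 = 635.
A = (K − N₀)/N₀ = 3.1368. Set K/(1 + A·e^(−rt)) = K/2 → A·e^(−rt) = 1.
e^(−0.32t) = 1/3.1368 = 0.318795, so t = ln(3.1368)/0.32 = 1.1432/0.32 = 3.5725.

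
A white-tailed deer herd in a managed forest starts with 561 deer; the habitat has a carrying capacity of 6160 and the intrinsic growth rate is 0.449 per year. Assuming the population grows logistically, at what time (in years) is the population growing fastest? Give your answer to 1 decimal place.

Logistic growth is fastest at N = K/2 = 3080.
A = (K − N₀)/N₀ = 9.9804. Set K/(1 + A·e^(−rt)) = K/2 → A·e^(−rt) = 1.
e^(−0.449t) = 1/9.9804 = 0.100196, so t = ln(9.9804)/0.449 = 2.3006/0.449 = 5.1239.

5.1 years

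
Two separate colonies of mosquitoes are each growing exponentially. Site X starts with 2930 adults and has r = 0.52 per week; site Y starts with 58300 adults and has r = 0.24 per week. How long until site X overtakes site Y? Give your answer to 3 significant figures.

Set 2930·e^(0.52t) = 58300·e^(0.24t).
e^((0.52 − 0.24)t) = 58300/2930 → e^(0.28·t) = 19.898.
0.28·t = ln(19.898) = 2.9906, so t = 2.9906/0.28 = 10.681.

10.7 weeks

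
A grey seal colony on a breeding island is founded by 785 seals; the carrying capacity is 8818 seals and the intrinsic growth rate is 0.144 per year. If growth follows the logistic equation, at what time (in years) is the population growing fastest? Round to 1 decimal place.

16.2 years

Logistic growth is fastest at N = K/2 = 4409.
A = (K − N₀)/N₀ = 10.233. Set K/(1 + A·e^(−rt)) = K/2 → A·e^(−rt) = 1.
e^(−0.144t) = 1/10.233 = 0.0977219, so t = ln(10.233)/0.144 = 2.3256/0.144 = 16.15.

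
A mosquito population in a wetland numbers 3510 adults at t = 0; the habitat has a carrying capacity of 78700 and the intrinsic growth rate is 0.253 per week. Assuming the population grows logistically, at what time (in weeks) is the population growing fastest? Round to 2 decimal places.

12.11 weeks

Logistic growth is fastest at N = K/2 = 39350.
A = (K − N₀)/N₀ = 21.422. Set K/(1 + A·e^(−rt)) = K/2 → A·e^(−rt) = 1.
e^(−0.253t) = 1/21.422 = 0.0466817, so t = ln(21.422)/0.253 = 3.0644/0.253 = 12.112.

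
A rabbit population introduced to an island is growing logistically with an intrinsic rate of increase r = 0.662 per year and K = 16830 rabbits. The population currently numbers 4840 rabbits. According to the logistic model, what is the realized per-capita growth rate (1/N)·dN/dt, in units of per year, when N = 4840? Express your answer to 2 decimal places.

0.47 per year

(1/N)·dN/dt = r(1 − N/K) = 0.662 × (1 − 4840/16830).
= 0.662 × 0.71242 = 0.47162.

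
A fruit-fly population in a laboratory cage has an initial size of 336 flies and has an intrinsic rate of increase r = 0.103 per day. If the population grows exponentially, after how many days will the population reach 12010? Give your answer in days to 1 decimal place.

Set N₀·e^(rt) = 12010: e^(0.103·t) = 12010/336 = 35.744.
0.103·t = ln(35.744) = 3.5764, so t = 3.5764/0.103 = 34.722.

34.7 days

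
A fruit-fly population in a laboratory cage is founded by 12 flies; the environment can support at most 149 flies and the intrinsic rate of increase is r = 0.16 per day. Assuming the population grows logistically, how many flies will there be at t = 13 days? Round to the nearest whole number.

A = (K − N₀)/N₀ = (149 − 12)/12 = 11.417.
N(t) = K/(1 + A·e^(−rt)) = 149/(1 + 11.417×e^(−0.16×13)).
e^(−2.08) = 0.12493; denominator = 1 + 11.417×0.12493 = 2.4263.
N = 149/2.4263 = 61.4107.

61 flies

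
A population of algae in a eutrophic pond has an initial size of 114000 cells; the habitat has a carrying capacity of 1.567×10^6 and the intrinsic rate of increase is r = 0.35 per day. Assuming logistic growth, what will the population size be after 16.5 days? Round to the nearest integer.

1507361 cells

A = (K − N₀)/N₀ = (1.567×10^6 − 114000)/114000 = 12.746.
N(t) = K/(1 + A·e^(−rt)) = 1.567×10^6/(1 + 12.746×e^(−0.35×16.5)).
e^(−5.775) = 0.0031042; denominator = 1 + 12.746×0.0031042 = 1.0396.
N = 1.567×10^6/1.0396 = 1.507361×10^6.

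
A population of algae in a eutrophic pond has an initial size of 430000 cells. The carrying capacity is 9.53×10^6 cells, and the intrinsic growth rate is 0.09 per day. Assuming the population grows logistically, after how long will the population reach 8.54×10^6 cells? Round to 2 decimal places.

57.86 days

A = (K − N₀)/N₀ = (9.53×10^6 − 430000)/430000 = 21.163.
Solve 9.53×10^6/(1 + 21.163·e^(−0.09t)) = 8.54×10^6: 1 + 21.163·e^(−0.09t) = 1.1159, so e^(−0.09t) = 0.00547778.
−0.09·t = ln(0.00547778) = -5.2071, so t = 5.2071/0.09 = 57.856.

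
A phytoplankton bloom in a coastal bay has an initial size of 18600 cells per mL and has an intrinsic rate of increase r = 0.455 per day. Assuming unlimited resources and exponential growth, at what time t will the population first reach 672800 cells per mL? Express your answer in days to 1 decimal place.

Set N₀·e^(rt) = 672800: e^(0.455·t) = 672800/18600 = 36.172.
0.455·t = ln(36.172) = 3.5883, so t = 3.5883/0.455 = 7.8863.

7.9 days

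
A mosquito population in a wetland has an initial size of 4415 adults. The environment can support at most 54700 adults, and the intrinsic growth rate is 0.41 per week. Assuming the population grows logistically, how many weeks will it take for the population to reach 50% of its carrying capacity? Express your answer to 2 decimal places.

5.93 weeks

A = (K − N₀)/N₀ = (54700 − 4415)/4415 = 11.39.
Solve 54700/(1 + 11.39·e^(−0.41t)) = 27350: 1 + 11.39·e^(−0.41t) = 2, so e^(−0.41t) = 0.0877995.
−0.41·t = ln(0.0877995) = -2.4327, so t = 2.4327/0.41 = 5.9334.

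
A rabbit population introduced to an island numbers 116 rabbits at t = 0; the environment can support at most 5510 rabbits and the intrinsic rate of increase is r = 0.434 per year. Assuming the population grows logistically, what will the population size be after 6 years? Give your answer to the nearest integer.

A = (K − N₀)/N₀ = (5510 − 116)/116 = 46.5.
N(t) = K/(1 + A·e^(−rt)) = 5510/(1 + 46.5×e^(−0.434×6)).
e^(−2.604) = 0.073977; denominator = 1 + 46.5×0.073977 = 4.4399.
N = 5510/4.4399 = 1241.01.

1241 rabbits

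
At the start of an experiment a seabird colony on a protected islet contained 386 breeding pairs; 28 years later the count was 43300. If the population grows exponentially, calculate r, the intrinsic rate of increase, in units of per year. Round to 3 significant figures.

0.169 per year

From N(t) = N₀·e^(rt): e^(r·28) = 43300/386 = 112.18.
r·28 = ln(112.18) = 4.7201, so r = 4.7201/28 = 0.16857.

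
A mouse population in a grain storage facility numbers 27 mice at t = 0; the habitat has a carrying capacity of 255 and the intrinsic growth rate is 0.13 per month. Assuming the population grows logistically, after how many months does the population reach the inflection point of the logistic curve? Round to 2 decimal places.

Logistic growth is fastest at N = K/2 = 127.5.
A = (K − N₀)/N₀ = 8.4444. Set K/(1 + A·e^(−rt)) = K/2 → A·e^(−rt) = 1.
e^(−0.13t) = 1/8.4444 = 0.118421, so t = ln(8.4444)/0.13 = 2.1335/0.13 = 16.412.

16.41 months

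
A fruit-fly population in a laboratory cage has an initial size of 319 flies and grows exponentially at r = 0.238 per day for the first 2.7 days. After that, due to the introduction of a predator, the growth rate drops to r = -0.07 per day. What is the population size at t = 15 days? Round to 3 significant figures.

Phase 1: N(2.7) = 319·e^(0.238×2.7) = 319·e^0.6426 = 606.552.
Phase 2 runs for 15 − 2.7 = 12.3 days at r = -0.07.
N(15) = 606.552·e^(-0.07×12.3) = 606.552·e^-0.861 = 256.413.

256 flies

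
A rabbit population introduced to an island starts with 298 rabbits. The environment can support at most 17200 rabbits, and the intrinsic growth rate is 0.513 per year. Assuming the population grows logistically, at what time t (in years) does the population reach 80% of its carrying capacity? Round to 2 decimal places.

A = (K − N₀)/N₀ = (17200 − 298)/298 = 56.718.
Solve 17200/(1 + 56.718·e^(−0.513t)) = 13760: 1 + 56.718·e^(−0.513t) = 1.25, so e^(−0.513t) = 0.00440776.
−0.513·t = ln(0.00440776) = -5.4244, so t = 5.4244/0.513 = 10.574.

10.57 years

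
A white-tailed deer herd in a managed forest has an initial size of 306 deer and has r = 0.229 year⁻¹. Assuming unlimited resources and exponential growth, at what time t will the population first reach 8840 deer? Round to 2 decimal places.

14.69 years

Set N₀·e^(rt) = 8840: e^(0.229·t) = 8840/306 = 28.889.
0.229·t = ln(28.889) = 3.3635, so t = 3.3635/0.229 = 14.688.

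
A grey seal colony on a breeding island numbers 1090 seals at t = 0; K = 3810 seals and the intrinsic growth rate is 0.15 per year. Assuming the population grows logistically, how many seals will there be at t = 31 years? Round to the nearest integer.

3721 seals

A = (K − N₀)/N₀ = (3810 − 1090)/1090 = 2.4954.
N(t) = K/(1 + A·e^(−rt)) = 3810/(1 + 2.4954×e^(−0.15×31)).
e^(−4.65) = 0.0095616; denominator = 1 + 2.4954×0.0095616 = 1.0239.
N = 3810/1.0239 = 3721.21.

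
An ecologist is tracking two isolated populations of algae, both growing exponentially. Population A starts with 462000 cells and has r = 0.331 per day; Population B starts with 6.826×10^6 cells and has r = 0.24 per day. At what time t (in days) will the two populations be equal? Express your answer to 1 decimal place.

Set 462000·e^(0.331t) = 6.826×10^6·e^(0.24t).
e^((0.331 − 0.24)t) = 6.826×10^6/462000 → e^(0.091·t) = 14.775.
0.091·t = ln(14.775) = 2.6929, so t = 2.6929/0.091 = 29.593.

29.6 days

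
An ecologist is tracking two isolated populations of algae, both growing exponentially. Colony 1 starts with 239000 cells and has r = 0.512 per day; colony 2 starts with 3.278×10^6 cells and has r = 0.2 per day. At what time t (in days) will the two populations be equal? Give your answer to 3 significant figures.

Set 239000·e^(0.512t) = 3.278×10^6·e^(0.2t).
e^((0.512 − 0.2)t) = 3.278×10^6/239000 → e^(0.312·t) = 13.715.
0.312·t = ln(13.715) = 2.6185, so t = 2.6185/0.312 = 8.3927.

8.39 days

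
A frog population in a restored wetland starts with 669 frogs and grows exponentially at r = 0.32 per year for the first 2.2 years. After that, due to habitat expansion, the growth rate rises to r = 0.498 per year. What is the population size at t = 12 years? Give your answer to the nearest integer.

178115 frogs

Phase 1: N(2.2) = 669·e^(0.32×2.2) = 669·e^0.704 = 1352.6.
Phase 2 runs for 12 − 2.2 = 9.8 years at r = 0.498.
N(12) = 1352.6·e^(0.498×9.8) = 1352.6·e^4.88 = 178115.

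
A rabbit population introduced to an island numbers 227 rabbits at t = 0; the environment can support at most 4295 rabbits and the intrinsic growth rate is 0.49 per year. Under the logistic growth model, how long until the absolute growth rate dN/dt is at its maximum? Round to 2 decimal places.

Logistic growth is fastest at N = K/2 = 2147.5.
A = (K − N₀)/N₀ = 17.921. Set K/(1 + A·e^(−rt)) = K/2 → A·e^(−rt) = 1.
e^(−0.49t) = 1/17.921 = 0.0558014, so t = ln(17.921)/0.49 = 2.886/0.49 = 5.8897.

5.89 years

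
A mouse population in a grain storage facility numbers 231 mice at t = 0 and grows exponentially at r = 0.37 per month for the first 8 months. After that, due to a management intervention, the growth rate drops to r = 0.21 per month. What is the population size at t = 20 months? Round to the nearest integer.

Phase 1: N(8) = 231·e^(0.37×8) = 231·e^2.96 = 4457.83.
Phase 2 runs for 20 − 8 = 12 months at r = 0.21.
N(20) = 4457.83·e^(0.21×12) = 4457.83·e^2.52 = 55404.6.

55405 mice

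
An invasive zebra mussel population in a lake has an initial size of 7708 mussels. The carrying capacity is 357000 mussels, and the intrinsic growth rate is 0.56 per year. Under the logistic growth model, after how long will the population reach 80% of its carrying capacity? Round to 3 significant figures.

9.29 years

A = (K − N₀)/N₀ = (357000 − 7708)/7708 = 45.316.
Solve 357000/(1 + 45.316·e^(−0.56t)) = 285600: 1 + 45.316·e^(−0.56t) = 1.25, so e^(−0.56t) = 0.00551687.
−0.56·t = ln(0.00551687) = -5.1999, so t = 5.1999/0.56 = 9.2856.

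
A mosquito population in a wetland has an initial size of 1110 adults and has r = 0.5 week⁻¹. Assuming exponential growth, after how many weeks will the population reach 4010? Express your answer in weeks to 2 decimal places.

Set N₀·e^(rt) = 4010: e^(0.5·t) = 4010/1110 = 3.6126.
0.5·t = ln(3.6126) = 1.2844, so t = 1.2844/0.5 = 2.5689.

2.57 weeks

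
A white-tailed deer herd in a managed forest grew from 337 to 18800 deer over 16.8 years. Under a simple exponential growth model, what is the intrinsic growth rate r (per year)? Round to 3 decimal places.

0.239 per year

From N(t) = N₀·e^(rt): e^(r·16.8) = 18800/337 = 55.786.
r·16.8 = ln(55.786) = 4.0215, so r = 4.0215/16.8 = 0.23938.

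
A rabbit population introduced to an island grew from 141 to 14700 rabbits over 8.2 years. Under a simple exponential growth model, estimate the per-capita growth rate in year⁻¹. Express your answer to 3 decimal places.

From N(t) = N₀·e^(rt): e^(r·8.2) = 14700/141 = 104.26.
r·8.2 = ln(104.26) = 4.6468, so r = 4.6468/8.2 = 0.56669.

0.567 per year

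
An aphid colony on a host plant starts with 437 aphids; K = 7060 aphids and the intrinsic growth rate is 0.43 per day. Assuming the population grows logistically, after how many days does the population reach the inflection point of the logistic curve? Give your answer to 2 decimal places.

6.32 days

Logistic growth is fastest at N = K/2 = 3530.
A = (K − N₀)/N₀ = 15.156. Set K/(1 + A·e^(−rt)) = K/2 → A·e^(−rt) = 1.
e^(−0.43t) = 1/15.156 = 0.0659822, so t = ln(15.156)/0.43 = 2.7184/0.43 = 6.3218.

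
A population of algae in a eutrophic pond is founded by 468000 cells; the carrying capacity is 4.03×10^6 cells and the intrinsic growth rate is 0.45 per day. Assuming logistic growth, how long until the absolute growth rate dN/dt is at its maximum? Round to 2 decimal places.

Logistic growth is fastest at N = K/2 = 2.015×10^6.
A = (K − N₀)/N₀ = 7.6111. Set K/(1 + A·e^(−rt)) = K/2 → A·e^(−rt) = 1.
e^(−0.45t) = 1/7.6111 = 0.131387, so t = ln(7.6111)/0.45 = 2.0296/0.45 = 4.5102.

4.51 days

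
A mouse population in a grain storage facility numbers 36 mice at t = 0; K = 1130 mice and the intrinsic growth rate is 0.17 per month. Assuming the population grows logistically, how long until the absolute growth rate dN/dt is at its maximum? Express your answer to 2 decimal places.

Logistic growth is fastest at N = K/2 = 565.
A = (K − N₀)/N₀ = 30.389. Set K/(1 + A·e^(−rt)) = K/2 → A·e^(−rt) = 1.
e^(−0.17t) = 1/30.389 = 0.0329068, so t = ln(30.389)/0.17 = 3.4141/0.17 = 20.083.

20.08 months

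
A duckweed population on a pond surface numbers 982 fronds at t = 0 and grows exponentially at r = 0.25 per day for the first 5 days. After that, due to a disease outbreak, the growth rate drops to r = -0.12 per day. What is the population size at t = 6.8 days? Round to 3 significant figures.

2760 fronds

Phase 1: N(5) = 982·e^(0.25×5) = 982·e^1.25 = 3427.52.
Phase 2 runs for 6.8 − 5 = 1.8 days at r = -0.12.
N(6.8) = 3427.52·e^(-0.12×1.8) = 3427.52·e^-0.216 = 2761.67.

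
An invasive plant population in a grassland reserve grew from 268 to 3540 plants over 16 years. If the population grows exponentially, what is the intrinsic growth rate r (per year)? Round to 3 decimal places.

From N(t) = N₀·e^(rt): e^(r·16) = 3540/268 = 13.209.
r·16 = ln(13.209) = 2.5809, so r = 2.5809/16 = 0.16131.

0.161 per year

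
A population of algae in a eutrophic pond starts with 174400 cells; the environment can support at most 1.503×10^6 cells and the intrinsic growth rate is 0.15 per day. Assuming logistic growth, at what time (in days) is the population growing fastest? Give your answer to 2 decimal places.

Logistic growth is fastest at N = K/2 = 751500.
A = (K − N₀)/N₀ = 7.6181. Set K/(1 + A·e^(−rt)) = K/2 → A·e^(−rt) = 1.
e^(−0.15t) = 1/7.6181 = 0.131266, so t = ln(7.6181)/0.15 = 2.0305/0.15 = 13.537.

13.54 days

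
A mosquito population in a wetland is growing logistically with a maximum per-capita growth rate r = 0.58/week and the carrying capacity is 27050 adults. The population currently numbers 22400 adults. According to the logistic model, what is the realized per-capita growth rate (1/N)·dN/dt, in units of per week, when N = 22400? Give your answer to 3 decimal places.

0.100 per week

(1/N)·dN/dt = r(1 − N/K) = 0.58 × (1 − 22400/27050).
= 0.58 × 0.1719 = 0.099704.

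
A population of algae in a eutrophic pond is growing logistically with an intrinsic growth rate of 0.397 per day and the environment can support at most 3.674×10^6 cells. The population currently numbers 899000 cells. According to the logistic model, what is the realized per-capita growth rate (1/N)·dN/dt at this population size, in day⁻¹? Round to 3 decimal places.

0.300 per day

(1/N)·dN/dt = r(1 − N/K) = 0.397 × (1 − 899000/3.674×10^6).
= 0.397 × 0.75531 = 0.29986.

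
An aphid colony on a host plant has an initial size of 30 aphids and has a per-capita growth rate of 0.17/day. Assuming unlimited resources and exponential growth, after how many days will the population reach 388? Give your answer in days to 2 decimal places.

Set N₀·e^(rt) = 388: e^(0.17·t) = 388/30 = 12.933.
0.17·t = ln(12.933) = 2.5598, so t = 2.5598/0.17 = 15.058.

15.06 days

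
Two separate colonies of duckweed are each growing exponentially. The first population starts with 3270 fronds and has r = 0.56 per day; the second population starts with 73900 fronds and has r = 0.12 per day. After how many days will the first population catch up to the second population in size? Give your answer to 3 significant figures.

7.09 days

Set 3270·e^(0.56t) = 73900·e^(0.12t).
e^((0.56 − 0.12)t) = 73900/3270 → e^(0.44·t) = 22.599.
0.44·t = ln(22.599) = 3.1179, so t = 3.1179/0.44 = 7.0862.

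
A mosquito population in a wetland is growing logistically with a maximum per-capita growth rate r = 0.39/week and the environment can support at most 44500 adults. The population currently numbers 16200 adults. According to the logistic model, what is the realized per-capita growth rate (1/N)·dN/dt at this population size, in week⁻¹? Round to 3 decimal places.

0.248 per week

(1/N)·dN/dt = r(1 − N/K) = 0.39 × (1 − 16200/44500).
= 0.39 × 0.63596 = 0.24802.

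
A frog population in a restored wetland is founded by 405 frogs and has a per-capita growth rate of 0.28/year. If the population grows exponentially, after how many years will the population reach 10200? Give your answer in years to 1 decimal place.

11.5 years

Set N₀·e^(rt) = 10200: e^(0.28·t) = 10200/405 = 25.185.
0.28·t = ln(25.185) = 3.2263, so t = 3.2263/0.28 = 11.522.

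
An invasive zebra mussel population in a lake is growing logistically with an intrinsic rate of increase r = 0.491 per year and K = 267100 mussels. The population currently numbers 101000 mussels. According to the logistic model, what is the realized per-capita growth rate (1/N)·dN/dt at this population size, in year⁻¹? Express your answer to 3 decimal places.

(1/N)·dN/dt = r(1 − N/K) = 0.491 × (1 − 101000/267100).
= 0.491 × 0.62186 = 0.30534.

0.305 per year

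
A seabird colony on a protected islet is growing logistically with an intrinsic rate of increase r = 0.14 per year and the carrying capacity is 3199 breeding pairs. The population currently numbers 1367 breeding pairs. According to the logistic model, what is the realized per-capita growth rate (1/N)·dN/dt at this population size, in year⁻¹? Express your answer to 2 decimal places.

0.08 per year

(1/N)·dN/dt = r(1 − N/K) = 0.14 × (1 − 1367/3199).
= 0.14 × 0.57268 = 0.080175.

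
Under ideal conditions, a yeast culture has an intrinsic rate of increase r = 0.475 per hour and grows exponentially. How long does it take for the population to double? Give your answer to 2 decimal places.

Doubling time t_d = ln(2)/r = 0.6931/0.475 = 1.4593.

1.46 hours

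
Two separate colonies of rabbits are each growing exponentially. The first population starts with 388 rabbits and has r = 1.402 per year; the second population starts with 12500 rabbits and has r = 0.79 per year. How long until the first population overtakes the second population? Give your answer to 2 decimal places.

Set 388·e^(1.402t) = 12500·e^(0.79t).
e^((1.402 − 0.79)t) = 12500/388 → e^(0.612·t) = 32.216.
0.612·t = ln(32.216) = 3.4725, so t = 3.4725/0.612 = 5.674.

5.67 years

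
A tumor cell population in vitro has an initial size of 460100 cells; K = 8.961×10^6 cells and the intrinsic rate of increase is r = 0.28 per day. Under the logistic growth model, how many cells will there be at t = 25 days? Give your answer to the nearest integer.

8812526 cells

A = (K − N₀)/N₀ = (8.961×10^6 − 460100)/460100 = 18.476.
N(t) = K/(1 + A·e^(−rt)) = 8.961×10^6/(1 + 18.476×e^(−0.28×25)).
e^(−7) = 0.00091188; denominator = 1 + 18.476×0.00091188 = 1.0168.
N = 8.961×10^6/1.0168 = 8.812526×10^6.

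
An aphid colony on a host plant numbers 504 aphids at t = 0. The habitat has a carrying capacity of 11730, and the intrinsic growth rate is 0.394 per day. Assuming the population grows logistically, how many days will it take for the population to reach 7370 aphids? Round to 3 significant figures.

A = (K − N₀)/N₀ = (11730 − 504)/504 = 22.274.
Solve 11730/(1 + 22.274·e^(−0.394t)) = 7370: 1 + 22.274·e^(−0.394t) = 1.5916, so e^(−0.394t) = 0.0265598.
−0.394·t = ln(0.0265598) = -3.6284, so t = 3.6284/0.394 = 9.209.

9.21 days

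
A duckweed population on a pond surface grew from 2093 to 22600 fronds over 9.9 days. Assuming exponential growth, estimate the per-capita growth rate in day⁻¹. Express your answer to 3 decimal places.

0.240 per day

From N(t) = N₀·e^(rt): e^(r·9.9) = 22600/2093 = 10.798.
r·9.9 = ln(10.798) = 2.3794, so r = 2.3794/9.9 = 0.24034.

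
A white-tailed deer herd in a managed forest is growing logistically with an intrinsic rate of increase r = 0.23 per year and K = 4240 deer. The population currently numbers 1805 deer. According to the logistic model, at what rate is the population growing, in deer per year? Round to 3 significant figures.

238 deer per year

dN/dt = rN(1 − N/K) = 0.23 × 1805 × (1 − 1805/4240).
1 − 1805/4240 = 0.57429; dN/dt = 0.23 × 1805 × 0.57429 = 238.42.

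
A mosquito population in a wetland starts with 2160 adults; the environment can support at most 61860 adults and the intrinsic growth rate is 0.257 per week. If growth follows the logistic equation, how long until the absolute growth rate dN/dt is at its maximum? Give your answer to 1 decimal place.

12.9 weeks

Logistic growth is fastest at N = K/2 = 30930.
A = (K − N₀)/N₀ = 27.639. Set K/(1 + A·e^(−rt)) = K/2 → A·e^(−rt) = 1.
e^(−0.257t) = 1/27.639 = 0.0361809, so t = ln(27.639)/0.257 = 3.3192/0.257 = 12.915.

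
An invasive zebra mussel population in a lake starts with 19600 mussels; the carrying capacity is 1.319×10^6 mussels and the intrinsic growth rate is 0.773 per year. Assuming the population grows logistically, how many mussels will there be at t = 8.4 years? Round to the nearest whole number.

1198707 mussels

A = (K − N₀)/N₀ = (1.319×10^6 − 19600)/19600 = 66.296.
N(t) = K/(1 + A·e^(−rt)) = 1.319×10^6/(1 + 66.296×e^(−0.773×8.4)).
e^(−6.493) = 0.0015137; denominator = 1 + 66.296×0.0015137 = 1.1004.
N = 1.319×10^6/1.1004 = 1.198707×10^6.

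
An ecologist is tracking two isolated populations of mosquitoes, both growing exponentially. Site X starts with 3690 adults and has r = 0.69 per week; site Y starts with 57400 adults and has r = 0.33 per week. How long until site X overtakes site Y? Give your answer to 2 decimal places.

Set 3690·e^(0.69t) = 57400·e^(0.33t).
e^((0.69 − 0.33)t) = 57400/3690 → e^(0.36·t) = 15.556.
0.36·t = ln(15.556) = 2.7444, so t = 2.7444/0.36 = 7.6234.

7.62 weeks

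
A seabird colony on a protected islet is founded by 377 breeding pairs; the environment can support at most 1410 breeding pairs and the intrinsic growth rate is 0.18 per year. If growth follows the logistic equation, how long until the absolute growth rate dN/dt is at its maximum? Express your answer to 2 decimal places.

Logistic growth is fastest at N = K/2 = 705.
A = (K − N₀)/N₀ = 2.7401. Set K/(1 + A·e^(−rt)) = K/2 → A·e^(−rt) = 1.
e^(−0.18t) = 1/2.7401 = 0.364956, so t = ln(2.7401)/0.18 = 1.008/0.18 = 5.5999.

5.60 years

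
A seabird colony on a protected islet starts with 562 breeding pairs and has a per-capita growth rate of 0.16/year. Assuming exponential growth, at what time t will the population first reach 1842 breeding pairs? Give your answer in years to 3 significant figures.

7.42 years

Set N₀·e^(rt) = 1842: e^(0.16·t) = 1842/562 = 3.2776.
0.16·t = ln(3.2776) = 1.1871, so t = 1.1871/0.16 = 7.4194.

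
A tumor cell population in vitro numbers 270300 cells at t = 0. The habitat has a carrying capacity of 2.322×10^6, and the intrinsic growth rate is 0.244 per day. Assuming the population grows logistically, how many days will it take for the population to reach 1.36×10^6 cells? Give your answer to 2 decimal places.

9.73 days

A = (K − N₀)/N₀ = (2.322×10^6 − 270300)/270300 = 7.5905.
Solve 2.322×10^6/(1 + 7.5905·e^(−0.244t)) = 1.36×10^6: 1 + 7.5905·e^(−0.244t) = 1.7074, so e^(−0.244t) = 0.0931898.
−0.244·t = ln(0.0931898) = -2.3731, so t = 2.3731/0.244 = 9.7259.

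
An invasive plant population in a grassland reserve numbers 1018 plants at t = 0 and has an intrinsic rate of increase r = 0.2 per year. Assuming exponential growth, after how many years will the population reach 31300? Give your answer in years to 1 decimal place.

17.1 years

Set N₀·e^(rt) = 31300: e^(0.2·t) = 31300/1018 = 30.747.
0.2·t = ln(30.747) = 3.4258, so t = 3.4258/0.2 = 17.129.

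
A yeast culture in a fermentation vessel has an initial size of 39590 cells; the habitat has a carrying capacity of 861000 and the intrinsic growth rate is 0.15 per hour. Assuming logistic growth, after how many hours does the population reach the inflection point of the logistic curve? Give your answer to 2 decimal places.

20.22 hours

Logistic growth is fastest at N = K/2 = 430500.
A = (K − N₀)/N₀ = 20.748. Set K/(1 + A·e^(−rt)) = K/2 → A·e^(−rt) = 1.
e^(−0.15t) = 1/20.748 = 0.0481976, so t = ln(20.748)/0.15 = 3.0324/0.15 = 20.216.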